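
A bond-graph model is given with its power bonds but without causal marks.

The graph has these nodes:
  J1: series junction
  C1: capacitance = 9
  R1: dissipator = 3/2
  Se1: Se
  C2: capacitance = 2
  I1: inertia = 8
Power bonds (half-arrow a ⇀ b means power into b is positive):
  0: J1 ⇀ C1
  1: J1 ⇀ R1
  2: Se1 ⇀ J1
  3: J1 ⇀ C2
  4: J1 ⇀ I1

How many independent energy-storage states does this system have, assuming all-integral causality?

3  (C1, C2, I1 all integral)

b2 |J1  (source Se1 imposes e)
b0 |J1  (prefer integral on C1)
b3 |J1  (C2 integral (e out))
b4 |I1  (I1 outputs flow p/I1)
b1 |J1  (common-f at J1 fixed by 4)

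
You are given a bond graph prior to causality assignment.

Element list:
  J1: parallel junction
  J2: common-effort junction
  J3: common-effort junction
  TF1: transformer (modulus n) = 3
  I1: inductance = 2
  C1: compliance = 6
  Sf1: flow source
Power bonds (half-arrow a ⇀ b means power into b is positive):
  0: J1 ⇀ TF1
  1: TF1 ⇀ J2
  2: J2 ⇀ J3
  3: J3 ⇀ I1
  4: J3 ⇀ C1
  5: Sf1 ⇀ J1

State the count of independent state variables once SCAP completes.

β5 stroke→Sf1  (Sf1 fixes flow; stroke at Sf1)
β0 stroke→J1  (J1 needs exactly one e-in)
β1 stroke→TF1  (TF1: transformer flips bond 0)
β2 stroke→J2  (J2 needs exactly one e-in)
β3 stroke→I1  (I1 integral (f out))
β4 stroke→J3  (J3: last free bond brings effort in)

2  (C1, I1 all integral)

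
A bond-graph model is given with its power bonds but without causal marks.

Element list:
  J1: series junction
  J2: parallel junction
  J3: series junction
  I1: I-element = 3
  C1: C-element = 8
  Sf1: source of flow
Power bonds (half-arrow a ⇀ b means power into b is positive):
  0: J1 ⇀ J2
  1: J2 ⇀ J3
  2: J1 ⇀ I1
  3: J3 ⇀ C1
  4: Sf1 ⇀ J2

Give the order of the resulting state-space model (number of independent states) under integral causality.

β4 stroke at Sf1  (Sf1 fixes flow; stroke at Sf1)
β2 stroke at I1  (I1 outputs flow p/I1)
β0 stroke at J1  (common-f at J1 fixed by 2)
β1 stroke at J2  (J2: last free bond brings effort in)
β3 stroke at J3  (common-f at J3 fixed by 1)

2  (C1, I1 all integral)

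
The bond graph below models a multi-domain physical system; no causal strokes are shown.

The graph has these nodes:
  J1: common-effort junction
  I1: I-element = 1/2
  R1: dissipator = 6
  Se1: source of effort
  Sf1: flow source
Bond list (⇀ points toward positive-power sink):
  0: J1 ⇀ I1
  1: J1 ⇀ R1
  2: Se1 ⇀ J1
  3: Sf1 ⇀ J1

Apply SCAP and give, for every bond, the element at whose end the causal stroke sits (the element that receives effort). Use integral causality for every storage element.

#2 →J1  (source Se1 imposes e)
#3 →Sf1  (source Sf1 imposes f)
#0 →I1  (J1 effort already set via bond 2)
#1 →R1  (common-e at J1 fixed by 2)

bond 0 stroke at I1
bond 1 stroke at R1
bond 2 stroke at J1
bond 3 stroke at Sf1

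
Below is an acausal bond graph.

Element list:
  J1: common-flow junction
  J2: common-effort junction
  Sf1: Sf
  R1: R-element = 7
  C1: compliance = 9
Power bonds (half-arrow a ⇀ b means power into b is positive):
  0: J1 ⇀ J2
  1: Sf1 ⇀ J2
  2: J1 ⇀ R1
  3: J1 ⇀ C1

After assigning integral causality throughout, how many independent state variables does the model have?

β1 |Sf1  (Sf1: flow source, stroke at near end)
β0 |J2  (only one effort-in slot at J2)
β2 |J1  (J1: bond 0 brought flow, rest push out)
β3 |J1  (J1: bond 0 brought flow, rest push out)

1  (C1 all integral)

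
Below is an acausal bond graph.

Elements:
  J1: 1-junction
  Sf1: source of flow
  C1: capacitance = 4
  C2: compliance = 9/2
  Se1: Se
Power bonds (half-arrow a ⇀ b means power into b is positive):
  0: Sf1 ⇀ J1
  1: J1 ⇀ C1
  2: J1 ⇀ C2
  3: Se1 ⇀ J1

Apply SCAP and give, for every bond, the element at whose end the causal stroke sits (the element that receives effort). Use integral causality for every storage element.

#0 stroke→Sf1  (Sf1: flow source, stroke at near end)
#3 stroke→J1  (Se1: effort source, stroke at far end)
#1 stroke→J1  (common-f at J1 fixed by 0)
#2 stroke→J1  (J1: bond 0 brought flow, rest push out)

b0 →Sf1
b1 →J1
b2 →J1
b3 →J1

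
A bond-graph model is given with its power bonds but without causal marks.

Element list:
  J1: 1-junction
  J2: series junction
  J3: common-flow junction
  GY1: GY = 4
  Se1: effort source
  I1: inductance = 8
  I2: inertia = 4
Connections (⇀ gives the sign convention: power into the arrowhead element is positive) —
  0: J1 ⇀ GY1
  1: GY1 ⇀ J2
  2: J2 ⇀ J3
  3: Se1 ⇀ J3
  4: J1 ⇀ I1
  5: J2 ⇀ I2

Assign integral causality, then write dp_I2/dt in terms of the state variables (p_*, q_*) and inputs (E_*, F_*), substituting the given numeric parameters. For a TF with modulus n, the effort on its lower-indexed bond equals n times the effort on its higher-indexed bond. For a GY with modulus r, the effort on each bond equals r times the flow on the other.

dp_I2/dt = E_Se1 + p_I1/2

β3 →J3  (Se1 fixes effort; stroke away)
β2 →J2  (closing 1-jn rule on J3)
β4 →I1  (I1 integral (f out))
β0 →J1  (J1: bond 4 brought flow, rest push out)
β1 →J2  (GY1 both-in/both-out from 0)
β5 →I2  (J2: last free bond brings flow in)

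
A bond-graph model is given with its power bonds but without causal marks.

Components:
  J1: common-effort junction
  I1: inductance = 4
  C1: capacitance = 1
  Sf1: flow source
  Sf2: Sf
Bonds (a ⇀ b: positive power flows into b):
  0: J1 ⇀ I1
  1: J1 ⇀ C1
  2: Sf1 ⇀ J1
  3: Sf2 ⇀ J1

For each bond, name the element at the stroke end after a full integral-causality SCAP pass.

#0 stroke→I1
#1 stroke→J1
#2 stroke→Sf1
#3 stroke→Sf2

bond 2 |Sf1  (Sf1: flow source, stroke at near end)
bond 3 |Sf2  (Sf2 (Sf) sets flow on bond)
bond 0 |I1  (I1: I, integral causality)
bond 1 |J1  (closing 0-jn rule on J1)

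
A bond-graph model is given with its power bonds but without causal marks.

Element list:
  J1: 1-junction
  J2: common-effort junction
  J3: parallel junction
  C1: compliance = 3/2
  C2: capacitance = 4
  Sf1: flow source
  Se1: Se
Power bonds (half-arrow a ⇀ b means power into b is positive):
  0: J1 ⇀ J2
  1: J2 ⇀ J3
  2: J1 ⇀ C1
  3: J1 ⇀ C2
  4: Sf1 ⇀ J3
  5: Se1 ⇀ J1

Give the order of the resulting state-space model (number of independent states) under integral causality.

#4 →Sf1  (Sf1: flow source, stroke at near end)
#5 →J1  (Se1 fixes effort; stroke away)
#1 →J3  (J3 needs exactly one e-in)
#0 →J2  (J2: last free bond brings effort in)
#2 →J1  (1-jn J1 has f-setter on 0)
#3 →J1  (J1: bond 0 brought flow, rest push out)

2  (C1, C2 all integral)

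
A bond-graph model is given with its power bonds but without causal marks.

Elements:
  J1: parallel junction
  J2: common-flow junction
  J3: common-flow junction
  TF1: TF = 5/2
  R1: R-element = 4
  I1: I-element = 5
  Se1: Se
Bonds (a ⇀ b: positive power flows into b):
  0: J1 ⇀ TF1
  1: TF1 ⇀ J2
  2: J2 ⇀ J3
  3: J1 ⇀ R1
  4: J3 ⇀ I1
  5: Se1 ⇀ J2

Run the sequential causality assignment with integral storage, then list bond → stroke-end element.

β0 stroke at TF1
β1 stroke at J2
β2 stroke at J3
β3 stroke at J1
β4 stroke at I1
β5 stroke at J2

#5 |J2  (Se1 (Se) sets effort on bond)
#4 |I1  (I1 integral (f out))
#2 |J3  (J3 flow already set via bond 4)
#1 |J2  (1-jn J2 has f-setter on 2)
#0 |TF1  (TF1: transformer flips bond 1)
#3 |J1  (closing 0-jn rule on J1)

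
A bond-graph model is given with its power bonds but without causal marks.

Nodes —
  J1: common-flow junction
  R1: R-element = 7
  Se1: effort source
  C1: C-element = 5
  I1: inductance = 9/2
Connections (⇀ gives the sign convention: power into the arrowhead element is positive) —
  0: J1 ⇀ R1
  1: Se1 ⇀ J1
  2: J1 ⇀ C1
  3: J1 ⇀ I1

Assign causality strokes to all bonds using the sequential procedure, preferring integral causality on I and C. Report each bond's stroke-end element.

β0 |J1
β1 |J1
β2 |J1
β3 |I1

bond 1 stroke at J1  (Se1 (Se) sets effort on bond)
bond 2 stroke at J1  (C1 integral (e out))
bond 3 stroke at I1  (I1: I, integral causality)
bond 0 stroke at J1  (J1 flow already set via bond 3)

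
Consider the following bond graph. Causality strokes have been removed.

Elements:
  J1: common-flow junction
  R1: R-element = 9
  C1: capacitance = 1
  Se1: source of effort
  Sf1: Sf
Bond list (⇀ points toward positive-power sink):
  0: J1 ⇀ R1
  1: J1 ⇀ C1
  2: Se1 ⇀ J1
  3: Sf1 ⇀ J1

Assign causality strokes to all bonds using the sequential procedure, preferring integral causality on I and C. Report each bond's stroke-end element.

β2 stroke at J1  (Se1 (Se) sets effort on bond)
β3 stroke at Sf1  (source Sf1 imposes f)
β0 stroke at J1  (J1: bond 3 brought flow, rest push out)
β1 stroke at J1  (J1 flow already set via bond 3)

#0 stroke at J1
#1 stroke at J1
#2 stroke at J1
#3 stroke at Sf1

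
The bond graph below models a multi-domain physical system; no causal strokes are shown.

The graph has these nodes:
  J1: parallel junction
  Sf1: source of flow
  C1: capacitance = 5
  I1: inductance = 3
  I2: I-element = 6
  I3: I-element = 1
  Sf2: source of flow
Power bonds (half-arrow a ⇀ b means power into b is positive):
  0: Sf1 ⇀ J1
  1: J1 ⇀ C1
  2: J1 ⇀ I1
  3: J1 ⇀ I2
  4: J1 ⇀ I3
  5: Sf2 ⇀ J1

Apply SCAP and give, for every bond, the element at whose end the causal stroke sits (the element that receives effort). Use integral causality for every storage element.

b0 stroke at Sf1
b1 stroke at J1
b2 stroke at I1
b3 stroke at I2
b4 stroke at I3
b5 stroke at Sf2

b0 |Sf1  (Sf1: flow source, stroke at near end)
b5 |Sf2  (Sf2 (Sf) sets flow on bond)
b1 |J1  (C1: C, integral causality)
b2 |I1  (J1 effort already set via bond 1)
b3 |I2  (J1 effort already set via bond 1)
b4 |I3  (J1 effort already set via bond 1)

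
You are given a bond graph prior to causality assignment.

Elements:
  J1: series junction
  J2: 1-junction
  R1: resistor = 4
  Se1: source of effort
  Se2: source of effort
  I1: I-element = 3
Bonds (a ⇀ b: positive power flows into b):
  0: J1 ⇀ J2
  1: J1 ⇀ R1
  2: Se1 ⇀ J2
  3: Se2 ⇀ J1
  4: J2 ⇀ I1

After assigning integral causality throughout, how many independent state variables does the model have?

#2 |J2  (Se1: effort source, stroke at far end)
#3 |J1  (Se2 (Se) sets effort on bond)
#4 |I1  (I1: I, integral causality)
#0 |J2  (J2 flow already set via bond 4)
#1 |J1  (J1: bond 0 brought flow, rest push out)

1  (I1 all integral)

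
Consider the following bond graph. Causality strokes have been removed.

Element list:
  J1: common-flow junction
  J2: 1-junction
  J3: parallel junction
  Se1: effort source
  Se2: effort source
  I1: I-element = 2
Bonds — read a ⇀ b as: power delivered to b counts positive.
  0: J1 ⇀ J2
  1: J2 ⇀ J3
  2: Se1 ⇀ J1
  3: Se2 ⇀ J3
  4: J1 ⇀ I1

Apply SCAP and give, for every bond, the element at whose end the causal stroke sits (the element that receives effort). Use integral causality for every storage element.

bond 0 →J1
bond 1 →J2
bond 2 →J1
bond 3 →J3
bond 4 →I1

bond 2 →J1  (source Se1 imposes e)
bond 3 →J3  (Se2 (Se) sets effort on bond)
bond 1 →J2  (0-jn J3 has e-setter on 3)
bond 0 →J1  (only one flow-in slot at J2)
bond 4 →I1  (J1 needs exactly one f-in)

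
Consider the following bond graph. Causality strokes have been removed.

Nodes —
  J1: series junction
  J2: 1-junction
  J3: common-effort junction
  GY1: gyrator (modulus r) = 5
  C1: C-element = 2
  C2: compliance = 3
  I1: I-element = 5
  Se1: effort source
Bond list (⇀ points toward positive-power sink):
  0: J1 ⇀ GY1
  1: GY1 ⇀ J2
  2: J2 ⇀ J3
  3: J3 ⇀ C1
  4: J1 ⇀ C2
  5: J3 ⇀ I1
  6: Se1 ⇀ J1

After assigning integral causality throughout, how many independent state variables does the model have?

3  (C1, C2, I1 all integral)

β6 →J1  (Se1 (Se) sets effort on bond)
β3 →J3  (C1 integral (e out))
β2 →J2  (0-jn J3 has e-setter on 3)
β5 →I1  (J3: bond 3 brought effort, rest push out)
β1 →GY1  (J2 needs exactly one f-in)
β0 →GY1  (GY1: gyrator matches bond 1)
β4 →J1  (1-jn J1 has f-setter on 0)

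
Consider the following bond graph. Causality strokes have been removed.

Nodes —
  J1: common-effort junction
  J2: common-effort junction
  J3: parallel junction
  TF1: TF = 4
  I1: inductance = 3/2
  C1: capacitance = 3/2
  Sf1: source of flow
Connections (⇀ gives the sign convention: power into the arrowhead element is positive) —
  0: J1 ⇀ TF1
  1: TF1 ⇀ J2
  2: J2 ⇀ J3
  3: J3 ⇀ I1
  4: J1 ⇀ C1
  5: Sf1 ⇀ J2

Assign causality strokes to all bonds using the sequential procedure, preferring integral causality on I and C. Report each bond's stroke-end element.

bond 0 stroke at TF1
bond 1 stroke at J2
bond 2 stroke at J3
bond 3 stroke at I1
bond 4 stroke at J1
bond 5 stroke at Sf1

bond 5 stroke→Sf1  (Sf1 (Sf) sets flow on bond)
bond 3 stroke→I1  (I1 integral (f out))
bond 2 stroke→J3  (J3 needs exactly one e-in)
bond 1 stroke→J2  (closing 0-jn rule on J2)
bond 0 stroke→TF1  (TF1: transformer flips bond 1)
bond 4 stroke→J1  (J1: last free bond brings effort in)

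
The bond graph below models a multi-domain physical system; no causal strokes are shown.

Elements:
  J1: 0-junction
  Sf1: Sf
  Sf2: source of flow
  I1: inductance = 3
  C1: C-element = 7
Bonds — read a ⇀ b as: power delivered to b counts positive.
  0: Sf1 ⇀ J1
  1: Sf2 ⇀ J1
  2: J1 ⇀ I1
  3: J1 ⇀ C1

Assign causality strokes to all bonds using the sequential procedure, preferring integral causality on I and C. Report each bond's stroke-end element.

#0 stroke at Sf1  (Sf1 (Sf) sets flow on bond)
#1 stroke at Sf2  (Sf2 (Sf) sets flow on bond)
#2 stroke at I1  (I1 outputs flow p/I1)
#3 stroke at J1  (J1 needs exactly one e-in)

bond 0 stroke→Sf1
bond 1 stroke→Sf2
bond 2 stroke→I1
bond 3 stroke→J1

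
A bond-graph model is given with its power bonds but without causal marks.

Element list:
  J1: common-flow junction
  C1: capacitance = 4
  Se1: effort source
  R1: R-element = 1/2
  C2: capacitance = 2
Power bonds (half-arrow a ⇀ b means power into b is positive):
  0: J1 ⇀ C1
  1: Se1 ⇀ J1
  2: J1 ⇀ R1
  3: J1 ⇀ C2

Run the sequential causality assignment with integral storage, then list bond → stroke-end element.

b0 stroke at J1
b1 stroke at J1
b2 stroke at R1
b3 stroke at J1

β1 stroke→J1  (source Se1 imposes e)
β0 stroke→J1  (prefer integral on C1)
β3 stroke→J1  (prefer integral on C2)
β2 stroke→R1  (J1: last free bond brings flow in)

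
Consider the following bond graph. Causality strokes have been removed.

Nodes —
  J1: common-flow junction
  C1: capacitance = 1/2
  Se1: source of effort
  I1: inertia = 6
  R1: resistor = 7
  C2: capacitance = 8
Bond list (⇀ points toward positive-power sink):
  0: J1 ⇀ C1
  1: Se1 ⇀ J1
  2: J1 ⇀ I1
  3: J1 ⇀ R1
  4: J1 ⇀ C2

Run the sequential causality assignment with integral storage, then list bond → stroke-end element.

b0 |J1
b1 |J1
b2 |I1
b3 |J1
b4 |J1

b1 stroke→J1  (Se1 (Se) sets effort on bond)
b0 stroke→J1  (C1 outputs effort q/C1)
b2 stroke→I1  (I1 integral (f out))
b3 stroke→J1  (1-jn J1 has f-setter on 2)
b4 stroke→J1  (1-jn J1 has f-setter on 2)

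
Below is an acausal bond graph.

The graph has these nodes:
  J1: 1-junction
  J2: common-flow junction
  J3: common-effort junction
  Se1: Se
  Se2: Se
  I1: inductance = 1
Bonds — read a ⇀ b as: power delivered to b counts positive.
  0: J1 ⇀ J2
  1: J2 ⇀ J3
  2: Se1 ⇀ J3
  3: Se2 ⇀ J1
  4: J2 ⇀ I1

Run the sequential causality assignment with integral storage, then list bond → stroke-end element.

β0 →J2
β1 →J2
β2 →J3
β3 →J1
β4 →I1

bond 2 stroke→J3  (Se1 (Se) sets effort on bond)
bond 3 stroke→J1  (Se2 fixes effort; stroke away)
bond 0 stroke→J2  (only one flow-in slot at J1)
bond 1 stroke→J2  (J3 effort already set via bond 2)
bond 4 stroke→I1  (J2: last free bond brings flow in)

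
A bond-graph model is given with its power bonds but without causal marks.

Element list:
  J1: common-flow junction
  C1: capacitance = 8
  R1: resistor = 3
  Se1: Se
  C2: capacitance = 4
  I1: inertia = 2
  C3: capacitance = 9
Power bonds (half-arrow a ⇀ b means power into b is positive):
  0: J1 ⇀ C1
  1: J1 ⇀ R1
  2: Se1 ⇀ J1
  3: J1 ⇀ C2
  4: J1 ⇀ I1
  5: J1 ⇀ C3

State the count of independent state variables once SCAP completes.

β2 |J1  (source Se1 imposes e)
β0 |J1  (C1 outputs effort q/C1)
β3 |J1  (C2 outputs effort q/C2)
β4 |I1  (prefer integral on I1)
β1 |J1  (1-jn J1 has f-setter on 4)
β5 |J1  (J1: bond 4 brought flow, rest push out)

4  (C1, C2, C3, I1 all integral)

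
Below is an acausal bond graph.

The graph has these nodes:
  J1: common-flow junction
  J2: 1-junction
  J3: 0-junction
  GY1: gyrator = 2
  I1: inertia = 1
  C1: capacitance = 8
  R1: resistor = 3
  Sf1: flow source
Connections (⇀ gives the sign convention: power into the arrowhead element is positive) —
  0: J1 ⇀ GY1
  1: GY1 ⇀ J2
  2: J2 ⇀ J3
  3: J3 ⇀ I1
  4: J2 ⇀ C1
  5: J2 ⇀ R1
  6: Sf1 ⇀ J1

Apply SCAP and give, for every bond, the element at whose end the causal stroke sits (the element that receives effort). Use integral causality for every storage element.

b0 stroke→J1
b1 stroke→J2
b2 stroke→J3
b3 stroke→I1
b4 stroke→J2
b5 stroke→J2
b6 stroke→Sf1

b6 stroke at Sf1  (source Sf1 imposes f)
b0 stroke at J1  (1-jn J1 has f-setter on 6)
b1 stroke at J2  (through GY1, causality inverts; strokes same side of GY1)
b3 stroke at I1  (I1 integral (f out))
b2 stroke at J3  (J3 needs exactly one e-in)
b4 stroke at J2  (1-jn J2 has f-setter on 2)
b5 stroke at J2  (J2: bond 2 brought flow, rest push out)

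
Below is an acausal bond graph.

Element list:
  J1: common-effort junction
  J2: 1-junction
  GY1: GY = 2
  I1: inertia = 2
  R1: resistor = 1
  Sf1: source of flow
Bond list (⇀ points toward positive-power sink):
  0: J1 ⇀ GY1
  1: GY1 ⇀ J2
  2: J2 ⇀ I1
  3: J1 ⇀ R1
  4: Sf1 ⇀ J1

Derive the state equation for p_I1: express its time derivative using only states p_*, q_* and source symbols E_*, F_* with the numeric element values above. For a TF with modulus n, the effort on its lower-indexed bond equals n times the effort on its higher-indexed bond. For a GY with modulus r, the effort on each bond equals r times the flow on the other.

#4 stroke at Sf1  (source Sf1 imposes f)
#2 stroke at I1  (I1: I, integral causality)
#1 stroke at J2  (1-jn J2 has f-setter on 2)
#0 stroke at J1  (GY GY1: same side as bond 1)
#3 stroke at R1  (J1: bond 0 brought effort, rest push out)

dp_I1/dt = 2*F_Sf1 - 2*p_I1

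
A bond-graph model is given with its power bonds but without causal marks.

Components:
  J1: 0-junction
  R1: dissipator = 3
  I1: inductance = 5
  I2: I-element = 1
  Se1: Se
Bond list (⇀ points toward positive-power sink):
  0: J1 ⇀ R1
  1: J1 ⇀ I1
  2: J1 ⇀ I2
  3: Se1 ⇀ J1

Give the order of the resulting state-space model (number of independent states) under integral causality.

2  (I1, I2 all integral)

#3 stroke→J1  (Se1 fixes effort; stroke away)
#0 stroke→R1  (J1 effort already set via bond 3)
#1 stroke→I1  (J1 effort already set via bond 3)
#2 stroke→I2  (J1: bond 3 brought effort, rest push out)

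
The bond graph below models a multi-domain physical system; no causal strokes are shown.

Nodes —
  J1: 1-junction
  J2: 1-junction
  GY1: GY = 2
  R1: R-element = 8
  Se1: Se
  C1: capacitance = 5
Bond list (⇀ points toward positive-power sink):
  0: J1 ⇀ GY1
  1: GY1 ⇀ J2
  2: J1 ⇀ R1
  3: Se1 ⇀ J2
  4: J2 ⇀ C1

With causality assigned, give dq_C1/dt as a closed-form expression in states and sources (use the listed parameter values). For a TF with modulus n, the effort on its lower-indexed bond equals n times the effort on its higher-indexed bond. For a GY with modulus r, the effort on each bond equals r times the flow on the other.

β3 stroke at J2  (Se1: effort source, stroke at far end)
β4 stroke at J2  (C1 outputs effort q/C1)
β1 stroke at GY1  (closing 1-jn rule on J2)
β0 stroke at GY1  (GY GY1: same side as bond 1)
β2 stroke at J1  (common-f at J1 fixed by 0)

dq_C1/dt = 2*E_Se1 - 2*q_C1/5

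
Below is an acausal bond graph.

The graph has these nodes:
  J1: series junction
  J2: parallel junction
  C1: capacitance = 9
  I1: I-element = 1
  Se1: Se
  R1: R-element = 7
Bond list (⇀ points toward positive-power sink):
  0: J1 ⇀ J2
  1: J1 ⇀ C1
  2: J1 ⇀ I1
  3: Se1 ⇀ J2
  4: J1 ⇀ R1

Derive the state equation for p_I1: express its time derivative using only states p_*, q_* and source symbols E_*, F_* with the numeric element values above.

dp_I1/dt = -E_Se1 - 7*p_I1 - q_C1/9

b3 |J2  (source Se1 imposes e)
b0 |J1  (J2 effort already set via bond 3)
b1 |J1  (C1: C, integral causality)
b2 |I1  (I1 integral (f out))
b4 |J1  (J1 flow already set via bond 2)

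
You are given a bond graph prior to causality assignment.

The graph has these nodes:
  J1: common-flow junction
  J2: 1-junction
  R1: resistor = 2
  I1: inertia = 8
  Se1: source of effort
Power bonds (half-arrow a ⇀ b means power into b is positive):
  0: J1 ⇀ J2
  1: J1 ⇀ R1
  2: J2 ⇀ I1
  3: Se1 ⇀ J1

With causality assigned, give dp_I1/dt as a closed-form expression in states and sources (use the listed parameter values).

bond 3 |J1  (Se1: effort source, stroke at far end)
bond 2 |I1  (I1 integral (f out))
bond 0 |J2  (1-jn J2 has f-setter on 2)
bond 1 |J1  (common-f at J1 fixed by 0)

dp_I1/dt = E_Se1 - p_I1/4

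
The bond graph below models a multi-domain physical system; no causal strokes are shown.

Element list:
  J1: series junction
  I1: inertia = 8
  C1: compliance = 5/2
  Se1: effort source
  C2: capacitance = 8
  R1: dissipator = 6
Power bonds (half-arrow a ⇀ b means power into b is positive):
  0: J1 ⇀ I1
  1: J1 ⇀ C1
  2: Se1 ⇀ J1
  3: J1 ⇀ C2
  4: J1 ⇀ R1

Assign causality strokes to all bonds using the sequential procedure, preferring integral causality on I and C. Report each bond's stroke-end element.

b0 →I1
b1 →J1
b2 →J1
b3 →J1
b4 →J1

b2 stroke→J1  (source Se1 imposes e)
b0 stroke→I1  (I1: I, integral causality)
b1 stroke→J1  (J1: bond 0 brought flow, rest push out)
b3 stroke→J1  (J1 flow already set via bond 0)
b4 stroke→J1  (common-f at J1 fixed by 0)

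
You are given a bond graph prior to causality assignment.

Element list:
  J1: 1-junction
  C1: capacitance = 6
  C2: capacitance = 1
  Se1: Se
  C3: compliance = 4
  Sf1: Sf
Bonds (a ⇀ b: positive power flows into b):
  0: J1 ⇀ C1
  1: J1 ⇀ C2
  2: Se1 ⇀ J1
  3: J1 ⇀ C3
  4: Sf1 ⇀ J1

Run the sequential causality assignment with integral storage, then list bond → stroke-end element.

#0 stroke at J1
#1 stroke at J1
#2 stroke at J1
#3 stroke at J1
#4 stroke at Sf1

β2 |J1  (Se1: effort source, stroke at far end)
β4 |Sf1  (Sf1 fixes flow; stroke at Sf1)
β0 |J1  (J1 flow already set via bond 4)
β1 |J1  (J1 flow already set via bond 4)
β3 |J1  (J1 flow already set via bond 4)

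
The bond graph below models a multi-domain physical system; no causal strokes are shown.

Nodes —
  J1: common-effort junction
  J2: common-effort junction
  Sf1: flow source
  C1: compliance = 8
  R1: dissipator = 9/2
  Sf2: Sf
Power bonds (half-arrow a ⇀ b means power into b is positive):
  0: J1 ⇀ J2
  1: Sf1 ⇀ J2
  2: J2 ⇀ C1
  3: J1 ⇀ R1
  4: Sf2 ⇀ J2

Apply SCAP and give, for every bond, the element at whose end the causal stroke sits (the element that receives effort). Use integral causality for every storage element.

β0 stroke at J1
β1 stroke at Sf1
β2 stroke at J2
β3 stroke at R1
β4 stroke at Sf2

bond 1 →Sf1  (Sf1 (Sf) sets flow on bond)
bond 4 →Sf2  (Sf2: flow source, stroke at near end)
bond 2 →J2  (C1: C, integral causality)
bond 0 →J1  (common-e at J2 fixed by 2)
bond 3 →R1  (J1 effort already set via bond 0)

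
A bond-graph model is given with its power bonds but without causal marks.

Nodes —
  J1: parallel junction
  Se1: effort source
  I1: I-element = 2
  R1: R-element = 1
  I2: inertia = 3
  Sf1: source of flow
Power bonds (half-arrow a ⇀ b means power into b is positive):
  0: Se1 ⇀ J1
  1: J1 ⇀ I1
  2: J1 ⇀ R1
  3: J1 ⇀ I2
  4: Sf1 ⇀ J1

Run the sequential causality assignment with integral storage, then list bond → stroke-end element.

bond 0 |J1  (Se1 (Se) sets effort on bond)
bond 4 |Sf1  (Sf1: flow source, stroke at near end)
bond 1 |I1  (J1: bond 0 brought effort, rest push out)
bond 2 |R1  (common-e at J1 fixed by 0)
bond 3 |I2  (J1: bond 0 brought effort, rest push out)

b0 →J1
b1 →I1
b2 →R1
b3 →I2
b4 →Sf1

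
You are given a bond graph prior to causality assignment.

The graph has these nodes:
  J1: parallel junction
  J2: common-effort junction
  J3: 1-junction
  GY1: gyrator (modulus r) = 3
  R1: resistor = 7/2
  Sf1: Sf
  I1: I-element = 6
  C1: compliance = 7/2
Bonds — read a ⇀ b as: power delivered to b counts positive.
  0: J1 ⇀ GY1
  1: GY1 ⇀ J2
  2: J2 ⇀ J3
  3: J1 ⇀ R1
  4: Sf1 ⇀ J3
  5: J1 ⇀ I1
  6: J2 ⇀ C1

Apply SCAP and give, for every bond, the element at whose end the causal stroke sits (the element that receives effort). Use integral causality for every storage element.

β0 →GY1
β1 →GY1
β2 →J3
β3 →J1
β4 →Sf1
β5 →I1
β6 →J2

b4 →Sf1  (Sf1 fixes flow; stroke at Sf1)
b2 →J3  (J3 flow already set via bond 4)
b5 →I1  (prefer integral on I1)
b6 →J2  (C1: C, integral causality)
b1 →GY1  (J2: bond 6 brought effort, rest push out)
b0 →GY1  (through GY1, causality inverts; strokes same side of GY1)
b3 →J1  (J1: last free bond brings effort in)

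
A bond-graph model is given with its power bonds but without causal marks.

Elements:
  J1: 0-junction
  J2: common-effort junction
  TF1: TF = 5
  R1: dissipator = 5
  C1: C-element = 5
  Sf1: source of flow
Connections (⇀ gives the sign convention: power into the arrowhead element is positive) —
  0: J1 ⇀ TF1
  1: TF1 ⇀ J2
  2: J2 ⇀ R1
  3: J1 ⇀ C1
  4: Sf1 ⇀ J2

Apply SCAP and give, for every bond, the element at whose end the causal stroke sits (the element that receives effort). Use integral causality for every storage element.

β0 →TF1
β1 →J2
β2 →R1
β3 →J1
β4 →Sf1

#4 stroke→Sf1  (Sf1 (Sf) sets flow on bond)
#3 stroke→J1  (prefer integral on C1)
#0 stroke→TF1  (J1 effort already set via bond 3)
#1 stroke→J2  (TF1 one-in-one-out from 0)
#2 stroke→R1  (J2 effort already set via bond 1)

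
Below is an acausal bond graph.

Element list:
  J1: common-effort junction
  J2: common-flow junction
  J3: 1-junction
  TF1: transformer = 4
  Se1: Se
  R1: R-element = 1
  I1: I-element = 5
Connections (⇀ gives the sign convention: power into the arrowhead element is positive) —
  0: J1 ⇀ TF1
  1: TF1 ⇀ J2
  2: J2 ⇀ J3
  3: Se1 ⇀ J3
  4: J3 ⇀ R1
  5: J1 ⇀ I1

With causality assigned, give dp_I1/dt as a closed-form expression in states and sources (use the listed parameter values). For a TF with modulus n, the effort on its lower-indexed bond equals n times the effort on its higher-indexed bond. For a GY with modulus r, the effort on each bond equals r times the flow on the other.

bond 3 stroke at J3  (source Se1 imposes e)
bond 5 stroke at I1  (I1 outputs flow p/I1)
bond 0 stroke at J1  (J1 needs exactly one e-in)
bond 1 stroke at TF1  (through TF1, causality passes straight; one stroke at TF1)
bond 2 stroke at J2  (J2 flow already set via bond 1)
bond 4 stroke at J3  (common-f at J3 fixed by 2)

dp_I1/dt = -4*E_Se1 - 16*p_I1/5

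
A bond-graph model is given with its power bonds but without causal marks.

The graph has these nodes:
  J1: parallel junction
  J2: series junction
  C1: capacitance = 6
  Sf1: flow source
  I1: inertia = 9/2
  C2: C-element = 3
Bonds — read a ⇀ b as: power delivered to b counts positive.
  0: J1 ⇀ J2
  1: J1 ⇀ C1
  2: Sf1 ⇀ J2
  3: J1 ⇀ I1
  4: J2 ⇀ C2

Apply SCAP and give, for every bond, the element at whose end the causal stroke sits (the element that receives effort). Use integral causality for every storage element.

bond 2 stroke at Sf1  (Sf1 fixes flow; stroke at Sf1)
bond 0 stroke at J2  (common-f at J2 fixed by 2)
bond 4 stroke at J2  (J2 flow already set via bond 2)
bond 1 stroke at J1  (prefer integral on C1)
bond 3 stroke at I1  (J1: bond 1 brought effort, rest push out)

β0 |J2
β1 |J1
β2 |Sf1
β3 |I1
β4 |J2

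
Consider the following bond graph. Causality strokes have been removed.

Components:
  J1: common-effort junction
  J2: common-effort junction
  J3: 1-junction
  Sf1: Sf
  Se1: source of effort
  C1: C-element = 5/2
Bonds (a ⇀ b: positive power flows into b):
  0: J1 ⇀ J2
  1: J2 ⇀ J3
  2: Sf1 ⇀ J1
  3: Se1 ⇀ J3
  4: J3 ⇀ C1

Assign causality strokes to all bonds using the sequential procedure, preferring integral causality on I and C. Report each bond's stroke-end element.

β2 →Sf1  (Sf1 fixes flow; stroke at Sf1)
β3 →J3  (source Se1 imposes e)
β0 →J1  (closing 0-jn rule on J1)
β1 →J2  (only one effort-in slot at J2)
β4 →J3  (J3: bond 1 brought flow, rest push out)

b0 →J1
b1 →J2
b2 →Sf1
b3 →J3
b4 →J3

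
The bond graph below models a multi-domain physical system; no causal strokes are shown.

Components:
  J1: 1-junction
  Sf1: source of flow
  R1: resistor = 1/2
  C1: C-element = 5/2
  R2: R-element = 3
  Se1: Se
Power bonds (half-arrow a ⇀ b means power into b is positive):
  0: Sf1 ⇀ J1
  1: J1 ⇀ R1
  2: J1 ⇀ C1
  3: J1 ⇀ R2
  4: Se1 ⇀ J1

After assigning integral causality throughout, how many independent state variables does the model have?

1  (C1 all integral)

bond 0 stroke at Sf1  (Sf1: flow source, stroke at near end)
bond 4 stroke at J1  (Se1: effort source, stroke at far end)
bond 1 stroke at J1  (J1: bond 0 brought flow, rest push out)
bond 2 stroke at J1  (common-f at J1 fixed by 0)
bond 3 stroke at J1  (J1: bond 0 brought flow, rest push out)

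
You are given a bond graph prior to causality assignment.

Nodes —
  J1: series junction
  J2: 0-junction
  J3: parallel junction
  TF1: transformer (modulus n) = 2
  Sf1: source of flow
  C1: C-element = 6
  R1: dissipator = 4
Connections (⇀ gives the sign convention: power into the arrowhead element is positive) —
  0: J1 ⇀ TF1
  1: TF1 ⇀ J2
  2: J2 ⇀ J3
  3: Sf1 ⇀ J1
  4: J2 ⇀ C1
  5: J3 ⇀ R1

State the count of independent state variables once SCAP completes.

1  (C1 all integral)

β3 |Sf1  (source Sf1 imposes f)
β0 |J1  (J1 flow already set via bond 3)
β1 |TF1  (TF1: transformer flips bond 0)
β4 |J2  (C1 outputs effort q/C1)
β2 |J3  (J2 effort already set via bond 4)
β5 |R1  (J3 effort already set via bond 2)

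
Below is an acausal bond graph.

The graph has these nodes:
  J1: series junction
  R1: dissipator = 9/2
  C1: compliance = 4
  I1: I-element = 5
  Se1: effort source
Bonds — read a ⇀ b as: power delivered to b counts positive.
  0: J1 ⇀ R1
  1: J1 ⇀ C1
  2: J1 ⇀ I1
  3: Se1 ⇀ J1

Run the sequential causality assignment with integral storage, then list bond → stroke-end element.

#0 stroke→J1
#1 stroke→J1
#2 stroke→I1
#3 stroke→J1

bond 3 stroke at J1  (source Se1 imposes e)
bond 1 stroke at J1  (prefer integral on C1)
bond 2 stroke at I1  (prefer integral on I1)
bond 0 stroke at J1  (J1: bond 2 brought flow, rest push out)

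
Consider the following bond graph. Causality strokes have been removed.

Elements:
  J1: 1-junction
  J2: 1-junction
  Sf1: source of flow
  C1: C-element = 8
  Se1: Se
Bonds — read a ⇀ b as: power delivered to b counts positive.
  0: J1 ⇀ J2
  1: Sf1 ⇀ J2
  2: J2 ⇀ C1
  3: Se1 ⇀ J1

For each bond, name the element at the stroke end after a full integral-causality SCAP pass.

β0 →J2
β1 →Sf1
β2 →J2
β3 →J1

β1 →Sf1  (Sf1 (Sf) sets flow on bond)
β3 →J1  (Se1 (Se) sets effort on bond)
β0 →J2  (only one flow-in slot at J1)
β2 →J2  (1-jn J2 has f-setter on 1)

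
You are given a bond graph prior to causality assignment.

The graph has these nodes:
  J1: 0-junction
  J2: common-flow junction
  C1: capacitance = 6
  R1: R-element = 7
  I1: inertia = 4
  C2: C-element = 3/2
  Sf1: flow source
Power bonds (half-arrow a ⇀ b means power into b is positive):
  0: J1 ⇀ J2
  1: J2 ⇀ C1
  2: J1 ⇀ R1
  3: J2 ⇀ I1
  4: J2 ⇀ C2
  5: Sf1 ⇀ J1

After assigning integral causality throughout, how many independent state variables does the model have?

3  (C1, C2, I1 all integral)

#5 stroke at Sf1  (Sf1 (Sf) sets flow on bond)
#1 stroke at J2  (C1: C, integral causality)
#3 stroke at I1  (I1 integral (f out))
#0 stroke at J2  (J2: bond 3 brought flow, rest push out)
#4 stroke at J2  (1-jn J2 has f-setter on 3)
#2 stroke at J1  (J1 needs exactly one e-in)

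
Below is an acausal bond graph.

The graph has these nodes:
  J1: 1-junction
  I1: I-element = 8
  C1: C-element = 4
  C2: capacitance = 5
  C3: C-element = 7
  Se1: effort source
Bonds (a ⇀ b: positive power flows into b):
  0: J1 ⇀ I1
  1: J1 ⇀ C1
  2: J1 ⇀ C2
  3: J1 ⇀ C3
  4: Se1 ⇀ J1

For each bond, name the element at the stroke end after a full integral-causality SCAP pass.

b4 stroke at J1  (Se1 fixes effort; stroke away)
b0 stroke at I1  (prefer integral on I1)
b1 stroke at J1  (J1: bond 0 brought flow, rest push out)
b2 stroke at J1  (common-f at J1 fixed by 0)
b3 stroke at J1  (J1 flow already set via bond 0)

β0 stroke→I1
β1 stroke→J1
β2 stroke→J1
β3 stroke→J1
β4 stroke→J1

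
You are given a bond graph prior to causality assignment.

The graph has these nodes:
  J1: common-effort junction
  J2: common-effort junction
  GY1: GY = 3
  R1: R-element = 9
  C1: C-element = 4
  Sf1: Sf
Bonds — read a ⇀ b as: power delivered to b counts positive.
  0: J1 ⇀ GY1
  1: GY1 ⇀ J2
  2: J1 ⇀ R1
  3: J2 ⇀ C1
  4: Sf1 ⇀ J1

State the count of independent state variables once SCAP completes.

#4 |Sf1  (Sf1 fixes flow; stroke at Sf1)
#3 |J2  (prefer integral on C1)
#1 |GY1  (J2: bond 3 brought effort, rest push out)
#0 |GY1  (GY1 both-in/both-out from 1)
#2 |J1  (J1 needs exactly one e-in)

1  (C1 all integral)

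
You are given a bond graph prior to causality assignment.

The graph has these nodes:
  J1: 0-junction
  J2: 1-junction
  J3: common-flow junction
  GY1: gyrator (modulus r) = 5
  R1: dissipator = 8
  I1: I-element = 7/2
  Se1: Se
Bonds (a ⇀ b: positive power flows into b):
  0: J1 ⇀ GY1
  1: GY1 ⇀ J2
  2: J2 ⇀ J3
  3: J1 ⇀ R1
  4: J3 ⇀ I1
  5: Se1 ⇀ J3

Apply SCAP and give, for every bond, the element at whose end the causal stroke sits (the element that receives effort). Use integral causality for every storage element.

β5 stroke→J3  (Se1: effort source, stroke at far end)
β4 stroke→I1  (I1: I, integral causality)
β2 stroke→J3  (common-f at J3 fixed by 4)
β1 stroke→J2  (J2 flow already set via bond 2)
β0 stroke→J1  (through GY1, causality inverts; strokes same side of GY1)
β3 stroke→R1  (common-e at J1 fixed by 0)

#0 |J1
#1 |J2
#2 |J3
#3 |R1
#4 |I1
#5 |J3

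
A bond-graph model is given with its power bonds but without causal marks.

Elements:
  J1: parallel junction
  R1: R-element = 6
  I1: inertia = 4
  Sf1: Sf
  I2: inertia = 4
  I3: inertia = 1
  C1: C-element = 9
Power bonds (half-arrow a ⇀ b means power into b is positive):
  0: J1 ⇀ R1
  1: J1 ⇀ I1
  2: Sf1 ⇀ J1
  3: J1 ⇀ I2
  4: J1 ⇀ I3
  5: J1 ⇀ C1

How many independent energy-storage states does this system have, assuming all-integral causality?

#2 stroke at Sf1  (Sf1: flow source, stroke at near end)
#1 stroke at I1  (prefer integral on I1)
#3 stroke at I2  (I2 integral (f out))
#4 stroke at I3  (I3 integral (f out))
#5 stroke at J1  (C1 integral (e out))
#0 stroke at R1  (J1 effort already set via bond 5)

4  (C1, I1, I2, I3 all integral)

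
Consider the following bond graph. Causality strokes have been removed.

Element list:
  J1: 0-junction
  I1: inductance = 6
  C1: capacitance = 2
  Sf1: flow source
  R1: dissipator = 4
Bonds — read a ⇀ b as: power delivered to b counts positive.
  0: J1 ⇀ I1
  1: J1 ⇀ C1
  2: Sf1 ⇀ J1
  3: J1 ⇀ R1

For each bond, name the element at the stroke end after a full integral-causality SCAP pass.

#2 stroke→Sf1  (source Sf1 imposes f)
#0 stroke→I1  (I1: I, integral causality)
#1 stroke→J1  (C1: C, integral causality)
#3 stroke→R1  (J1: bond 1 brought effort, rest push out)

bond 0 |I1
bond 1 |J1
bond 2 |Sf1
bond 3 |R1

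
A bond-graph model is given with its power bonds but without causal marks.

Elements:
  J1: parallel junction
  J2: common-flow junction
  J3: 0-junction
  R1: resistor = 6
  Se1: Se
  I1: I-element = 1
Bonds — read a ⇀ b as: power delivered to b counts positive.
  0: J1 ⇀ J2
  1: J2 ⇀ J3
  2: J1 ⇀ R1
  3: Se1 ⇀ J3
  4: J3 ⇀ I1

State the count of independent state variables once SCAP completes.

b3 stroke→J3  (Se1 (Se) sets effort on bond)
b1 stroke→J2  (J3: bond 3 brought effort, rest push out)
b4 stroke→I1  (0-jn J3 has e-setter on 3)
b0 stroke→J1  (J2: last free bond brings flow in)
b2 stroke→R1  (J1: bond 0 brought effort, rest push out)

1  (I1 all integral)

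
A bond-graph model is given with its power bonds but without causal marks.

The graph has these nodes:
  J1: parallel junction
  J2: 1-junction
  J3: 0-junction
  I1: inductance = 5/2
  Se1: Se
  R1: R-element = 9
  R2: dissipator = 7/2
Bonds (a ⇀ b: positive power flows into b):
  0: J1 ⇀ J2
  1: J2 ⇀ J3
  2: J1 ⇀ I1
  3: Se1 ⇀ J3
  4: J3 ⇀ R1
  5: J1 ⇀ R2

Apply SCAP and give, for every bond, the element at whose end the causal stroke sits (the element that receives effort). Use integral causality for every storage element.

b3 |J3  (source Se1 imposes e)
b1 |J2  (common-e at J3 fixed by 3)
b4 |R1  (J3 effort already set via bond 3)
b0 |J1  (only one flow-in slot at J2)
b2 |I1  (J1 effort already set via bond 0)
b5 |R2  (J1 effort already set via bond 0)

β0 stroke→J1
β1 stroke→J2
β2 stroke→I1
β3 stroke→J3
β4 stroke→R1
β5 stroke→R2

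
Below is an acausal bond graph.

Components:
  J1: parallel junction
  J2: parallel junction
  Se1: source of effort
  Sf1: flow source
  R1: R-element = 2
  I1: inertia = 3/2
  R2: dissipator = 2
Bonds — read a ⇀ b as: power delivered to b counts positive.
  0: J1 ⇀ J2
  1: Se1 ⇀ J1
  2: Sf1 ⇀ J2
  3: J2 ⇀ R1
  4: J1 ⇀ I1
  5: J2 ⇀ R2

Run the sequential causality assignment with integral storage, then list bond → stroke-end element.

#0 stroke→J2
#1 stroke→J1
#2 stroke→Sf1
#3 stroke→R1
#4 stroke→I1
#5 stroke→R2

β1 stroke→J1  (Se1: effort source, stroke at far end)
β2 stroke→Sf1  (Sf1: flow source, stroke at near end)
β0 stroke→J2  (0-jn J1 has e-setter on 1)
β4 stroke→I1  (J1 effort already set via bond 1)
β3 stroke→R1  (J2: bond 0 brought effort, rest push out)
β5 stroke→R2  (0-jn J2 has e-setter on 0)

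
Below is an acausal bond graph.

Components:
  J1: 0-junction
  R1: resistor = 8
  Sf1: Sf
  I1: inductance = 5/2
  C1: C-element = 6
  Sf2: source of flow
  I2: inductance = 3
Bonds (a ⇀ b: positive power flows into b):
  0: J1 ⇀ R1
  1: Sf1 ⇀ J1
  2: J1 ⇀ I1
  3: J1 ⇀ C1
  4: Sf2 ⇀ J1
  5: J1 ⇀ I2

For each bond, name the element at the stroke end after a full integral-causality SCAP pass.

#0 |R1
#1 |Sf1
#2 |I1
#3 |J1
#4 |Sf2
#5 |I2

bond 1 |Sf1  (source Sf1 imposes f)
bond 4 |Sf2  (Sf2: flow source, stroke at near end)
bond 2 |I1  (I1 integral (f out))
bond 3 |J1  (prefer integral on C1)
bond 0 |R1  (0-jn J1 has e-setter on 3)
bond 5 |I2  (0-jn J1 has e-setter on 3)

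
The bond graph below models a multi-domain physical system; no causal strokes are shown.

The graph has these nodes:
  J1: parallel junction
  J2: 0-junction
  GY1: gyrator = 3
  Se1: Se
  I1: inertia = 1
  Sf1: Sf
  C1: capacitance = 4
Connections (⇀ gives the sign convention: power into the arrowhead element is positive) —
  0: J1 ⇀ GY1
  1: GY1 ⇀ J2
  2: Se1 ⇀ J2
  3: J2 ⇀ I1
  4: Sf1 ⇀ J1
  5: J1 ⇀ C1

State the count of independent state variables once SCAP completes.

#2 stroke at J2  (Se1 fixes effort; stroke away)
#4 stroke at Sf1  (Sf1 (Sf) sets flow on bond)
#1 stroke at GY1  (common-e at J2 fixed by 2)
#3 stroke at I1  (J2 effort already set via bond 2)
#0 stroke at GY1  (GY GY1: same side as bond 1)
#5 stroke at J1  (closing 0-jn rule on J1)

2  (C1, I1 all integral)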